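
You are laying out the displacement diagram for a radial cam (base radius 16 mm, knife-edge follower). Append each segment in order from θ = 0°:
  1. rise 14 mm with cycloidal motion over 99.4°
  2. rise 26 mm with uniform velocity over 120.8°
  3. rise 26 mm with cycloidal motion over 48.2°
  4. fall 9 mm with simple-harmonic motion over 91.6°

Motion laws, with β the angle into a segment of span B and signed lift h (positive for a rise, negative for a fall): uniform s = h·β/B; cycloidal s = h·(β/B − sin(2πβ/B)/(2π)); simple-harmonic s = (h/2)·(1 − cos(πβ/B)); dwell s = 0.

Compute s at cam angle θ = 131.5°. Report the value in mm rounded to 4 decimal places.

seg 1 [0°–99.4°] cycloidal, h=14: full span → s += 14 → s = 14.0000
seg 2 [99.4°–220.2°] uniform, h=26: θ=131.5° here. β=32.1, B=120.8. 26·32.1/120.8 = 6.9089 → s = 20.9089

20.9089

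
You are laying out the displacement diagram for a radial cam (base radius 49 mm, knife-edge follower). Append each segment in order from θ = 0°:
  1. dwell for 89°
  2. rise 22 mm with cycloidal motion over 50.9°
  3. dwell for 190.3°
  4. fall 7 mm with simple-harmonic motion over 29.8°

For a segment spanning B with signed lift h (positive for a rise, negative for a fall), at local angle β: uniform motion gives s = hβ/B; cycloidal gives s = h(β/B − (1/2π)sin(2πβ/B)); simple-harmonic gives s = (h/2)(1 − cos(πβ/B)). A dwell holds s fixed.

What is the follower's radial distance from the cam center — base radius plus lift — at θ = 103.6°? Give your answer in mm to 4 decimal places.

seg 1 [0°–89°] dwell: s stays 0.0000
seg 2 [89°–139.9°] cycloidal, h=22: θ=103.6° here. β=14.6, B=50.9. 22·(0.2868 − sin(2π·0.2868)/(2π)) = 2.9024 → s = 2.9024
radial distance = base radius + s = 49 + 2.9024 = 51.9024

51.9024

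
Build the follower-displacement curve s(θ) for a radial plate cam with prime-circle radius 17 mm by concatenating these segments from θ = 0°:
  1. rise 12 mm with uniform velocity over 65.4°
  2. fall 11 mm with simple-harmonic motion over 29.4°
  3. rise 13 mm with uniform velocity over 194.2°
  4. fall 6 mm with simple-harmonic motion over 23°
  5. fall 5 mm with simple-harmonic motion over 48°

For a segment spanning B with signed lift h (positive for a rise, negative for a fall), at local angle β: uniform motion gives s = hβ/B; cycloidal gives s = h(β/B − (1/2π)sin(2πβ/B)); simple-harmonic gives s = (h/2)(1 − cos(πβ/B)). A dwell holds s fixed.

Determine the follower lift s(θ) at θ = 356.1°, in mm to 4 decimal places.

seg 1 [0°–65.4°] uniform, h=12: full span → s += 12 → s = 12.0000
seg 2 [65.4°–94.8°] simple-harmonic, h=-11: full span → s += -11 → s = 1.0000
seg 3 [94.8°–289°] uniform, h=13: full span → s += 13 → s = 14.0000
seg 4 [289°–312°] simple-harmonic, h=-6: full span → s += -6 → s = 8.0000
seg 5 [312°–360°] simple-harmonic, h=-5: θ=356.1° here. β=44.1, B=48. -5/2·(1 − cos(π·0.9188)) = -4.9190 → s = 3.0810

3.0810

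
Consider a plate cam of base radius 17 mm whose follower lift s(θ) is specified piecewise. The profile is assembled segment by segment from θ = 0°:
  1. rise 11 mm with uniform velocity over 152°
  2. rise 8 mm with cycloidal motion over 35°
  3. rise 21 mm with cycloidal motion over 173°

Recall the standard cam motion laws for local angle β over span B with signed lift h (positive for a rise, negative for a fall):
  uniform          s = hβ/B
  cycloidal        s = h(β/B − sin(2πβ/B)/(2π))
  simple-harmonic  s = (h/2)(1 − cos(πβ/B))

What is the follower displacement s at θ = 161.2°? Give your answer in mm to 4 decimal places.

seg 1 [0°–152°] uniform, h=11: full span → s += 11 → s = 11.0000
seg 2 [152°–187°] cycloidal, h=8: θ=161.2° here. β=9.2, B=35. 8·(0.2629 − sin(2π·0.2629)/(2π)) = 0.8338 → s = 11.8338

11.8338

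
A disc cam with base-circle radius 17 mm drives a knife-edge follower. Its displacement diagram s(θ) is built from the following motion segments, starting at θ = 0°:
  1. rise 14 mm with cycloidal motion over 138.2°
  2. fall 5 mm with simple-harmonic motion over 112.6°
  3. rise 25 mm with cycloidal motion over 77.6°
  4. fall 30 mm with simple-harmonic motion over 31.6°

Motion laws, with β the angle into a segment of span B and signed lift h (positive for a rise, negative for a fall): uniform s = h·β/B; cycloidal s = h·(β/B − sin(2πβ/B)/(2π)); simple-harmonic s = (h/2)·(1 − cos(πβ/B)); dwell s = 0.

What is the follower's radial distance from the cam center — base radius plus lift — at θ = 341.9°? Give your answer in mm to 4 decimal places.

seg 1 [0°–138.2°] cycloidal, h=14: full span → s += 14 → s = 14.0000
seg 2 [138.2°–250.8°] simple-harmonic, h=-5: full span → s += -5 → s = 9.0000
seg 3 [250.8°–328.4°] cycloidal, h=25: full span → s += 25 → s = 34.0000
seg 4 [328.4°–360°] simple-harmonic, h=-30: θ=341.9° here. β=13.5, B=31.6. -30/2·(1 − cos(π·0.4272)) = -11.5999 → s = 22.4001
radial distance = base radius + s = 17 + 22.4001 = 39.4001

39.4001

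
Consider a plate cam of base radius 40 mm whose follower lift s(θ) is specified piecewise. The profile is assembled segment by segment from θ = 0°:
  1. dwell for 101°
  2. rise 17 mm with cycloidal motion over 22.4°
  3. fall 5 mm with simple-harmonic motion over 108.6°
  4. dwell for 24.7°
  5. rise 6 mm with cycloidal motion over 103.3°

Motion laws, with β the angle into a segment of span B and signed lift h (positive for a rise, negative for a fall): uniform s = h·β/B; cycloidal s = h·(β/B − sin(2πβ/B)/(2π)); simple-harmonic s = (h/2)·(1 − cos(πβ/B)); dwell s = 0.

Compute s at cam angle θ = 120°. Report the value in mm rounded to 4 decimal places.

seg 1 [0°–101°] dwell: s stays 0.0000
seg 2 [101°–123.4°] cycloidal, h=17: θ=120° here. β=19, B=22.4. 17·(0.8482 − sin(2π·0.8482)/(2π)) = 16.6263 → s = 16.6263

16.6263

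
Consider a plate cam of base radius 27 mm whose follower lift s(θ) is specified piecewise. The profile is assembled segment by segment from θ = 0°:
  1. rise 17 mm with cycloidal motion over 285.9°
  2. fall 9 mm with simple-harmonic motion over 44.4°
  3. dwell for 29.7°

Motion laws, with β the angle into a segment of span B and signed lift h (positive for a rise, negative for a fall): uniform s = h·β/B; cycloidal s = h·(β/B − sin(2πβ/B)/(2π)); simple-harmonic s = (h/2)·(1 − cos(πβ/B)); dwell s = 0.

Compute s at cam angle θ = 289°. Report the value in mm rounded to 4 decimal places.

seg 1 [0°–285.9°] cycloidal, h=17: full span → s += 17 → s = 17.0000
seg 2 [285.9°–330.3°] simple-harmonic, h=-9: θ=289° here. β=3.1, B=44.4. -9/2·(1 − cos(π·0.0698)) = -0.1078 → s = 16.8922

16.8922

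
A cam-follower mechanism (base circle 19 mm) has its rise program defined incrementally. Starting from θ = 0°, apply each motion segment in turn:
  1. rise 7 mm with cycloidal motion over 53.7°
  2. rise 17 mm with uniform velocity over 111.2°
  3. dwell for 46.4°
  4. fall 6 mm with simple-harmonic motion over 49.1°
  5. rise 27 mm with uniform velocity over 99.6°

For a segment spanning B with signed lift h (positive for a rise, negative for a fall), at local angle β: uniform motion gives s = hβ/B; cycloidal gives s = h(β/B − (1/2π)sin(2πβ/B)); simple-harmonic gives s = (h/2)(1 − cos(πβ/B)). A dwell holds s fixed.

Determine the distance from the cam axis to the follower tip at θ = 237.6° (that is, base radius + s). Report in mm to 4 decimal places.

seg 1 [0°–53.7°] cycloidal, h=7: full span → s += 7 → s = 7.0000
seg 2 [53.7°–164.9°] uniform, h=17: full span → s += 17 → s = 24.0000
seg 3 [164.9°–211.3°] dwell: s stays 24.0000
seg 4 [211.3°–260.4°] simple-harmonic, h=-6: θ=237.6° here. β=26.3, B=49.1. -6/2·(1 − cos(π·0.5356)) = -3.3352 → s = 20.6648
radial distance = base radius + s = 19 + 20.6648 = 39.6648

39.6648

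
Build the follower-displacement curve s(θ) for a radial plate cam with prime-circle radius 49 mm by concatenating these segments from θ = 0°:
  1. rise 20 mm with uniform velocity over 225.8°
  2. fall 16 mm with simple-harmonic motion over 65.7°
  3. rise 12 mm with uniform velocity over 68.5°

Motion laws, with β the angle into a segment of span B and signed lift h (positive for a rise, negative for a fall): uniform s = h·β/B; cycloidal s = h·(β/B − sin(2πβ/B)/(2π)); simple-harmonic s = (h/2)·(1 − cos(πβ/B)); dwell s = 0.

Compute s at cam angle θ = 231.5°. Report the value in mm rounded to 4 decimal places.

seg 1 [0°–225.8°] uniform, h=20: full span → s += 20 → s = 20.0000
seg 2 [225.8°–291.5°] simple-harmonic, h=-16: θ=231.5° here. β=5.7, B=65.7. -16/2·(1 − cos(π·0.0868)) = -0.2953 → s = 19.7047

19.7047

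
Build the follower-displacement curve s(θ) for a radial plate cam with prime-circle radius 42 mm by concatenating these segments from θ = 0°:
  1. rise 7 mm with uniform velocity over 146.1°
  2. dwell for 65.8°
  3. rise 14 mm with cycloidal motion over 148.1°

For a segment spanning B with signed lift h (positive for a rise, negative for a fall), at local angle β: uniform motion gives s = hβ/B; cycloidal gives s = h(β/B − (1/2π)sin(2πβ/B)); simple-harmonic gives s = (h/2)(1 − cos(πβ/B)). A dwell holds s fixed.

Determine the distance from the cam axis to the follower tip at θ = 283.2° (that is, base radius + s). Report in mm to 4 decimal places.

seg 1 [0°–146.1°] uniform, h=7: full span → s += 7 → s = 7.0000
seg 2 [146.1°–211.9°] dwell: s stays 7.0000
seg 3 [211.9°–360°] cycloidal, h=14: θ=283.2° here. β=71.3, B=148.1. 14·(0.4814 − sin(2π·0.4814)/(2π)) = 6.4807 → s = 13.4807
radial distance = base radius + s = 42 + 13.4807 = 55.4807

55.4807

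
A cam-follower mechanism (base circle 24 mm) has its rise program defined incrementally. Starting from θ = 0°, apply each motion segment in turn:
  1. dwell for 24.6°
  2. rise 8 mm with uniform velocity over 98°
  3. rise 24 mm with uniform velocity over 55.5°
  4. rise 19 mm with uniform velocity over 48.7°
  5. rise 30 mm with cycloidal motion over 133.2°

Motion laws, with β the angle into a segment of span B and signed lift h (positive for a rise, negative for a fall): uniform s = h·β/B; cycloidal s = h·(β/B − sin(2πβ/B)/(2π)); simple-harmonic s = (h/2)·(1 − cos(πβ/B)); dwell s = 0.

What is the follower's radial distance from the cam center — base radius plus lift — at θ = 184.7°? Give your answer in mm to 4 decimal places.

seg 1 [0°–24.6°] dwell: s stays 0.0000
seg 2 [24.6°–122.6°] uniform, h=8: full span → s += 8 → s = 8.0000
seg 3 [122.6°–178.1°] uniform, h=24: full span → s += 24 → s = 32.0000
seg 4 [178.1°–226.8°] uniform, h=19: θ=184.7° here. β=6.6, B=48.7. 19·6.6/48.7 = 2.5749 → s = 34.5749
radial distance = base radius + s = 24 + 34.5749 = 58.5749

58.5749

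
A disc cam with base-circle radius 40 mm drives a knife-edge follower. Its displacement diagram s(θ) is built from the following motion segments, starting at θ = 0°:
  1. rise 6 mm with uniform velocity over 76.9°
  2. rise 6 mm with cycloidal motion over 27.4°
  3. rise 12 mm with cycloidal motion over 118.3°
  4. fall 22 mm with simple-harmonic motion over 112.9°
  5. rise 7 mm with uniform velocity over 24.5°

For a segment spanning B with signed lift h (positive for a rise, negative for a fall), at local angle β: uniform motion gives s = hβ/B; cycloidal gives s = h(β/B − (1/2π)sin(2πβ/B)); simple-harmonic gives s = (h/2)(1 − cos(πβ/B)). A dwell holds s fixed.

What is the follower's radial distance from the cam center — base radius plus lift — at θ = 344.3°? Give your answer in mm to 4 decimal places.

seg 1 [0°–76.9°] uniform, h=6: full span → s += 6 → s = 6.0000
seg 2 [76.9°–104.3°] cycloidal, h=6: full span → s += 6 → s = 12.0000
seg 3 [104.3°–222.6°] cycloidal, h=12: full span → s += 12 → s = 24.0000
seg 4 [222.6°–335.5°] simple-harmonic, h=-22: full span → s += -22 → s = 2.0000
seg 5 [335.5°–360°] uniform, h=7: θ=344.3° here. β=8.8, B=24.5. 7·8.8/24.5 = 2.5143 → s = 4.5143
radial distance = base radius + s = 40 + 4.5143 = 44.5143

44.5143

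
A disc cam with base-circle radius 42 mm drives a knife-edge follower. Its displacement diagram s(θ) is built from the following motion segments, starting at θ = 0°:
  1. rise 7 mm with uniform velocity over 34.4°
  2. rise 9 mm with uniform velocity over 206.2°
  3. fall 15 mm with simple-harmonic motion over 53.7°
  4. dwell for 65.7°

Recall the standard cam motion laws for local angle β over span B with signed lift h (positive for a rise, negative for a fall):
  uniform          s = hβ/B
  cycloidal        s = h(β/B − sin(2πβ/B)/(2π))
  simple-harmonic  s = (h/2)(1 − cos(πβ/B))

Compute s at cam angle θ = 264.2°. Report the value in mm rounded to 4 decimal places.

seg 1 [0°–34.4°] uniform, h=7: full span → s += 7 → s = 7.0000
seg 2 [34.4°–240.6°] uniform, h=9: full span → s += 9 → s = 16.0000
seg 3 [240.6°–294.3°] simple-harmonic, h=-15: θ=264.2° here. β=23.6, B=53.7. -15/2·(1 − cos(π·0.4395)) = -6.0826 → s = 9.9174

9.9174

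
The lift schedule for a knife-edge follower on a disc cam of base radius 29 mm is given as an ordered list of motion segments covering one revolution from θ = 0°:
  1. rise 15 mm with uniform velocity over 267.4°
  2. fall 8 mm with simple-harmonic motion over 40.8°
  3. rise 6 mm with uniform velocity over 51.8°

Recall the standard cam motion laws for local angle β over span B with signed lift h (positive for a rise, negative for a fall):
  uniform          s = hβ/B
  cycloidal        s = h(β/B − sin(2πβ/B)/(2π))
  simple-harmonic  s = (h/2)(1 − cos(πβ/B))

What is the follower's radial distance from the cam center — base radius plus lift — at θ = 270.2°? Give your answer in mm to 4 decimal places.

seg 1 [0°–267.4°] uniform, h=15: full span → s += 15 → s = 15.0000
seg 2 [267.4°–308.2°] simple-harmonic, h=-8: θ=270.2° here. β=2.8, B=40.8. -8/2·(1 − cos(π·0.0686)) = -0.0926 → s = 14.9074
radial distance = base radius + s = 29 + 14.9074 = 43.9074

43.9074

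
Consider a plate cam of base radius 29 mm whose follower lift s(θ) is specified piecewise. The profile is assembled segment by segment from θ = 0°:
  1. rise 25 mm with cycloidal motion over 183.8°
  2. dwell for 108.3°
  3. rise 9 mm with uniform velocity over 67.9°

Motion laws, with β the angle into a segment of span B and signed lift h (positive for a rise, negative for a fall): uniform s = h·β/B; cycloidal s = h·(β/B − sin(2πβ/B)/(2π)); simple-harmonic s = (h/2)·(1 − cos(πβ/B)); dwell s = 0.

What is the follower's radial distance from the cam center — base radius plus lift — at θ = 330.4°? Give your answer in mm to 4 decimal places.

seg 1 [0°–183.8°] cycloidal, h=25: full span → s += 25 → s = 25.0000
seg 2 [183.8°–292.1°] dwell: s stays 25.0000
seg 3 [292.1°–360°] uniform, h=9: θ=330.4° here. β=38.3, B=67.9. 9·38.3/67.9 = 5.0766 → s = 30.0766
radial distance = base radius + s = 29 + 30.0766 = 59.0766

59.0766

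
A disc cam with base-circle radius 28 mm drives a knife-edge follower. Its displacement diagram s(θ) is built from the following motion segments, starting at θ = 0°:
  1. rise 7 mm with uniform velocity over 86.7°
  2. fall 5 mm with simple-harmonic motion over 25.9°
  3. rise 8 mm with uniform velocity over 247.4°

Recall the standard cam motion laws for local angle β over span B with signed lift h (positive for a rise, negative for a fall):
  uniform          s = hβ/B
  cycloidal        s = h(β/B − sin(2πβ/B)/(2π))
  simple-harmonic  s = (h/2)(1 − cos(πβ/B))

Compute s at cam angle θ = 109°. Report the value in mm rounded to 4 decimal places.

seg 1 [0°–86.7°] uniform, h=7: full span → s += 7 → s = 7.0000
seg 2 [86.7°–112.6°] simple-harmonic, h=-5: θ=109° here. β=22.3, B=25.9. -5/2·(1 − cos(π·0.8610)) = -4.7654 → s = 2.2346

2.2346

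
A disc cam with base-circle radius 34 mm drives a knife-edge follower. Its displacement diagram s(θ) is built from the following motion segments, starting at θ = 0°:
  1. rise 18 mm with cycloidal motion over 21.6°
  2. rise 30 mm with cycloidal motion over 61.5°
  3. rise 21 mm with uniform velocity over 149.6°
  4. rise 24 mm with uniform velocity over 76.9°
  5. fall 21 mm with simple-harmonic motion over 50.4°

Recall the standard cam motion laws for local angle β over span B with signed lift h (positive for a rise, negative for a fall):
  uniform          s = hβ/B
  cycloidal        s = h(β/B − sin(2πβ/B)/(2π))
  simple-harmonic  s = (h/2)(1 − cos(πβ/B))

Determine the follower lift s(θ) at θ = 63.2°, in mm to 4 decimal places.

seg 1 [0°–21.6°] cycloidal, h=18: full span → s += 18 → s = 18.0000
seg 2 [21.6°–83.1°] cycloidal, h=30: θ=63.2° here. β=41.6, B=61.5. 30·(0.6764 − sin(2π·0.6764)/(2π)) = 24.5661 → s = 42.5661

42.5661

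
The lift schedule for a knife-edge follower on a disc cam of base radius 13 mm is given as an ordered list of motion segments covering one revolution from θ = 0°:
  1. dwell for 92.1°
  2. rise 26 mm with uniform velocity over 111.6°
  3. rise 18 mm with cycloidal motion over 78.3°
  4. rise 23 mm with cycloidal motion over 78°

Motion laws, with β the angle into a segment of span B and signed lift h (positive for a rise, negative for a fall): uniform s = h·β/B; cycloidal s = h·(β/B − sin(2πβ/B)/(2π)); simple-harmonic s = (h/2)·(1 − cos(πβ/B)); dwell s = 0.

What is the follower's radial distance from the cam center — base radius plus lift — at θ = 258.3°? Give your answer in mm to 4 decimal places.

seg 1 [0°–92.1°] dwell: s stays 0.0000
seg 2 [92.1°–203.7°] uniform, h=26: full span → s += 26 → s = 26.0000
seg 3 [203.7°–282°] cycloidal, h=18: θ=258.3° here. β=54.6, B=78.3. 18·(0.6973 − sin(2π·0.6973)/(2π)) = 15.2610 → s = 41.2610
radial distance = base radius + s = 13 + 41.2610 = 54.2610

54.2610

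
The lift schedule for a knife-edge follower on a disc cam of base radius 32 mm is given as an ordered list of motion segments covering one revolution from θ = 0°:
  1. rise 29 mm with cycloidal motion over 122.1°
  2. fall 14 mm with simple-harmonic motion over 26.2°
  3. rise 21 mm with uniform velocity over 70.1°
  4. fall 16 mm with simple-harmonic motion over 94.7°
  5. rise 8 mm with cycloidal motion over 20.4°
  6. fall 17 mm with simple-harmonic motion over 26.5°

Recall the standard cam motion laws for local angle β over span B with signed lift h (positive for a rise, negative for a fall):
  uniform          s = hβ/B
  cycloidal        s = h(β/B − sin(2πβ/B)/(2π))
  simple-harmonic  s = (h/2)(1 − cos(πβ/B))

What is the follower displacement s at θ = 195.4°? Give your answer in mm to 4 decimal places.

seg 1 [0°–122.1°] cycloidal, h=29: full span → s += 29 → s = 29.0000
seg 2 [122.1°–148.3°] simple-harmonic, h=-14: full span → s += -14 → s = 15.0000
seg 3 [148.3°–218.4°] uniform, h=21: θ=195.4° here. β=47.1, B=70.1. 21·47.1/70.1 = 14.1098 → s = 29.1098

29.1098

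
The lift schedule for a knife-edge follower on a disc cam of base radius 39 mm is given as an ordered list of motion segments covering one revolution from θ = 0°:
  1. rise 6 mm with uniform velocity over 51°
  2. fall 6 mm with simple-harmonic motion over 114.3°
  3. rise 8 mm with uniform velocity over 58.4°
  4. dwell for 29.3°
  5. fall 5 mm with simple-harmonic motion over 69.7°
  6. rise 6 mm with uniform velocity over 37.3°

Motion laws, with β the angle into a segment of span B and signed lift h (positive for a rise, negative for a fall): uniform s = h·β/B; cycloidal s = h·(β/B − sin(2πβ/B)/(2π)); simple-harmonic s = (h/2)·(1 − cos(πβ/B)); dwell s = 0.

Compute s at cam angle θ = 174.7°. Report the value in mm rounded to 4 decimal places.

seg 1 [0°–51°] uniform, h=6: full span → s += 6 → s = 6.0000
seg 2 [51°–165.3°] simple-harmonic, h=-6: full span → s += -6 → s = 0.0000
seg 3 [165.3°–223.7°] uniform, h=8: θ=174.7° here. β=9.4, B=58.4. 8·9.4/58.4 = 1.2877 → s = 1.2877

1.2877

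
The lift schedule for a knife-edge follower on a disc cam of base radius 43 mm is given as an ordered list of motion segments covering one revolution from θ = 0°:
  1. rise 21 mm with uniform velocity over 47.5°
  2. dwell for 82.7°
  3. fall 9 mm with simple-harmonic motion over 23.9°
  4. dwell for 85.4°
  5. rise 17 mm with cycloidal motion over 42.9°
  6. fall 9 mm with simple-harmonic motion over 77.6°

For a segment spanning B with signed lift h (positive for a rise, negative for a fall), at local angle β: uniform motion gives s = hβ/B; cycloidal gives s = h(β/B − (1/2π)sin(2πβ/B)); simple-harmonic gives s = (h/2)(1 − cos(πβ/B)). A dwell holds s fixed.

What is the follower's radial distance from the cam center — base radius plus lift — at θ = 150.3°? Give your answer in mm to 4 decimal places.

seg 1 [0°–47.5°] uniform, h=21: full span → s += 21 → s = 21.0000
seg 2 [47.5°–130.2°] dwell: s stays 21.0000
seg 3 [130.2°–154.1°] simple-harmonic, h=-9: θ=150.3° here. β=20.1, B=23.9. -9/2·(1 − cos(π·0.8410)) = -8.4502 → s = 12.5498
radial distance = base radius + s = 43 + 12.5498 = 55.5498

55.5498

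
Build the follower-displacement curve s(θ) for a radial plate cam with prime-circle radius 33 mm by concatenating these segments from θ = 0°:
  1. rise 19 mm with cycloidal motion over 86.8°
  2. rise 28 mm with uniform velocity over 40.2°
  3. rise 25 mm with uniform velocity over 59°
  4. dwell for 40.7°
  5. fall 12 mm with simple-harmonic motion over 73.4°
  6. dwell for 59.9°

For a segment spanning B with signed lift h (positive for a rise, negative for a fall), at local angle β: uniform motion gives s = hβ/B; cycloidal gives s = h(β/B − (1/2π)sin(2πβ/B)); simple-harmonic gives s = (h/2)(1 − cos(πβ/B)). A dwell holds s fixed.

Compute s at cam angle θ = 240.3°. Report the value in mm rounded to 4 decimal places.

seg 1 [0°–86.8°] cycloidal, h=19: full span → s += 19 → s = 19.0000
seg 2 [86.8°–127°] uniform, h=28: full span → s += 28 → s = 47.0000
seg 3 [127°–186°] uniform, h=25: full span → s += 25 → s = 72.0000
seg 4 [186°–226.7°] dwell: s stays 72.0000
seg 5 [226.7°–300.1°] simple-harmonic, h=-12: θ=240.3° here. β=13.6, B=73.4. -12/2·(1 − cos(π·0.1853)) = -0.9881 → s = 71.0119

71.0119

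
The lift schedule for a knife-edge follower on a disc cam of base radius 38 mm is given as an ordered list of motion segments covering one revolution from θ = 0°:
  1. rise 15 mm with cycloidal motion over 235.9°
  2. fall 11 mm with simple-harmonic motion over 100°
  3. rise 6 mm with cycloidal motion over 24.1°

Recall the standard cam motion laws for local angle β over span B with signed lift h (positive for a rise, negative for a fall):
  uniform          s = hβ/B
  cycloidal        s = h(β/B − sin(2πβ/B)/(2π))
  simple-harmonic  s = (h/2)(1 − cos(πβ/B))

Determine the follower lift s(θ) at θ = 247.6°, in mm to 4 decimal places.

seg 1 [0°–235.9°] cycloidal, h=15: full span → s += 15 → s = 15.0000
seg 2 [235.9°–335.9°] simple-harmonic, h=-11: θ=247.6° here. β=11.7, B=100. -11/2·(1 − cos(π·0.1170)) = -0.3674 → s = 14.6326

14.6326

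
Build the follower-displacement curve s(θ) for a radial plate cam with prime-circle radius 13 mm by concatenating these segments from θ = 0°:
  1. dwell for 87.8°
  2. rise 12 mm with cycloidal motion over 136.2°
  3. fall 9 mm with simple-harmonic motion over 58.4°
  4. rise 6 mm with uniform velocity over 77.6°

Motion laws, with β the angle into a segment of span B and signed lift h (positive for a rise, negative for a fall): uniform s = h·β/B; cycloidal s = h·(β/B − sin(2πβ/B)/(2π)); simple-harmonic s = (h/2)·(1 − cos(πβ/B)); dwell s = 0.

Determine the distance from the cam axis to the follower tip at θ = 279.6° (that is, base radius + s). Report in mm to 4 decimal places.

seg 1 [0°–87.8°] dwell: s stays 0.0000
seg 2 [87.8°–224°] cycloidal, h=12: full span → s += 12 → s = 12.0000
seg 3 [224°–282.4°] simple-harmonic, h=-9: θ=279.6° here. β=55.6, B=58.4. -9/2·(1 − cos(π·0.9521)) = -8.9490 → s = 3.0510
radial distance = base radius + s = 13 + 3.0510 = 16.0510

16.0510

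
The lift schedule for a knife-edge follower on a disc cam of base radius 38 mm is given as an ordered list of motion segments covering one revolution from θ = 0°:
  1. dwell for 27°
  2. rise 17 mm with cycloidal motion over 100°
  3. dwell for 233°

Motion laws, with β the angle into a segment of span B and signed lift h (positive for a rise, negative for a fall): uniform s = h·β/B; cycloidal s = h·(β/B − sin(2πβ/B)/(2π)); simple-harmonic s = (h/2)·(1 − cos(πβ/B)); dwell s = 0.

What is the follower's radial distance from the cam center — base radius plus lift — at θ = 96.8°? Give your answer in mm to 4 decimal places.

seg 1 [0°–27°] dwell: s stays 0.0000
seg 2 [27°–127°] cycloidal, h=17: θ=96.8° here. β=69.8, B=100. 17·(0.6980 − sin(2π·0.6980)/(2π)) = 14.4285 → s = 14.4285
radial distance = base radius + s = 38 + 14.4285 = 52.4285

52.4285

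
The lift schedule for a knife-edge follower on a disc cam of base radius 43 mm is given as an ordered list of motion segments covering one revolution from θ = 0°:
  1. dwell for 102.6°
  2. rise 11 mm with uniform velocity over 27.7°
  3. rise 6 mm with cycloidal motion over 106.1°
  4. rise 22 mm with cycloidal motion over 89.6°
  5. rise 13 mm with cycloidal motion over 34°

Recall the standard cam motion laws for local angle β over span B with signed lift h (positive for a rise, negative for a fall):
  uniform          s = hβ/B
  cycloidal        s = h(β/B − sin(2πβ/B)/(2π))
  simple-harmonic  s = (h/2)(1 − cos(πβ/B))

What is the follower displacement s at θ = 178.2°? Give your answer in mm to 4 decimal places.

seg 1 [0°–102.6°] dwell: s stays 0.0000
seg 2 [102.6°–130.3°] uniform, h=11: full span → s += 11 → s = 11.0000
seg 3 [130.3°–236.4°] cycloidal, h=6: θ=178.2° here. β=47.9, B=106.1. 6·(0.4515 − sin(2π·0.4515)/(2π)) = 2.4220 → s = 13.4220

13.4220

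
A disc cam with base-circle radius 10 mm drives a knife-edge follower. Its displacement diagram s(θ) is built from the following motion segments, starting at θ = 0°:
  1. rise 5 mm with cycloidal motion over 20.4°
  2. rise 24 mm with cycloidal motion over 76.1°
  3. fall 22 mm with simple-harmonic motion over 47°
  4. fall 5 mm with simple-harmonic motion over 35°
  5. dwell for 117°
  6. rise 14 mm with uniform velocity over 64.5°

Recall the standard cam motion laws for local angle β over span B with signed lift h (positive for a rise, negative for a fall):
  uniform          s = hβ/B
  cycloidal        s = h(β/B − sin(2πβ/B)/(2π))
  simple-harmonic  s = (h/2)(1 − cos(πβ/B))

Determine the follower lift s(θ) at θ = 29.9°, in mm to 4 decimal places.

seg 1 [0°–20.4°] cycloidal, h=5: full span → s += 5 → s = 5.0000
seg 2 [20.4°–96.5°] cycloidal, h=24: θ=29.9° here. β=9.5, B=76.1. 24·(0.1248 − sin(2π·0.1248)/(2π)) = 0.2979 → s = 5.2979

5.2979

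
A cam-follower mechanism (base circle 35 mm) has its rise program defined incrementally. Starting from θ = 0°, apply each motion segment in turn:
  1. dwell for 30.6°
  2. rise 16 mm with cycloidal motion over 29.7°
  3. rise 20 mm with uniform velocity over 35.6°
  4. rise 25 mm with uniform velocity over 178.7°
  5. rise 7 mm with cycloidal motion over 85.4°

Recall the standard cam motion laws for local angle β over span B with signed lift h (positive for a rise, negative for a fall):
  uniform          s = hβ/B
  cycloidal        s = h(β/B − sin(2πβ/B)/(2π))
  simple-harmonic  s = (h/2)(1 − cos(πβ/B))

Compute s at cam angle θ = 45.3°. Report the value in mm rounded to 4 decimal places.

seg 1 [0°–30.6°] dwell: s stays 0.0000
seg 2 [30.6°–60.3°] cycloidal, h=16: θ=45.3° here. β=14.7, B=29.7. 16·(0.4949 − sin(2π·0.4949)/(2π)) = 7.8384 → s = 7.8384

7.8384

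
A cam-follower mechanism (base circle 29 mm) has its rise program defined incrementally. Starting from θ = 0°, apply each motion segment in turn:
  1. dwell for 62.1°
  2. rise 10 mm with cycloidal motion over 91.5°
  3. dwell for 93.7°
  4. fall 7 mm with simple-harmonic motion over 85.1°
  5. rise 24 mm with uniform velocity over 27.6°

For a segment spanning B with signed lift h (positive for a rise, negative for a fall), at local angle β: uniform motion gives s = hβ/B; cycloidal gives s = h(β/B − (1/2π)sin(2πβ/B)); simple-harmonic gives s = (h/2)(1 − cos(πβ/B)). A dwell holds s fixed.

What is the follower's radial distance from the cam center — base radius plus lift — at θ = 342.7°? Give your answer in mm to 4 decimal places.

seg 1 [0°–62.1°] dwell: s stays 0.0000
seg 2 [62.1°–153.6°] cycloidal, h=10: full span → s += 10 → s = 10.0000
seg 3 [153.6°–247.3°] dwell: s stays 10.0000
seg 4 [247.3°–332.4°] simple-harmonic, h=-7: full span → s += -7 → s = 3.0000
seg 5 [332.4°–360°] uniform, h=24: θ=342.7° here. β=10.3, B=27.6. 24·10.3/27.6 = 8.9565 → s = 11.9565
radial distance = base radius + s = 29 + 11.9565 = 40.9565

40.9565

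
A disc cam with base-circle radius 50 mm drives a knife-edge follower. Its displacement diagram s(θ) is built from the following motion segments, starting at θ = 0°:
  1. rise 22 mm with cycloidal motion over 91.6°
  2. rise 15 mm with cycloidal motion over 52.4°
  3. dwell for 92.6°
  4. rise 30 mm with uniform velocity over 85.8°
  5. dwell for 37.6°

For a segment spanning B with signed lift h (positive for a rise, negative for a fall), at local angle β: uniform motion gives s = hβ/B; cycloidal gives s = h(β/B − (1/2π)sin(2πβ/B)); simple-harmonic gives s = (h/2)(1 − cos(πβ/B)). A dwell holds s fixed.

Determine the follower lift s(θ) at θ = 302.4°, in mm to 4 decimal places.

seg 1 [0°–91.6°] cycloidal, h=22: full span → s += 22 → s = 22.0000
seg 2 [91.6°–144°] cycloidal, h=15: full span → s += 15 → s = 37.0000
seg 3 [144°–236.6°] dwell: s stays 37.0000
seg 4 [236.6°–322.4°] uniform, h=30: θ=302.4° here. β=65.8, B=85.8. 30·65.8/85.8 = 23.0070 → s = 60.0070

60.0070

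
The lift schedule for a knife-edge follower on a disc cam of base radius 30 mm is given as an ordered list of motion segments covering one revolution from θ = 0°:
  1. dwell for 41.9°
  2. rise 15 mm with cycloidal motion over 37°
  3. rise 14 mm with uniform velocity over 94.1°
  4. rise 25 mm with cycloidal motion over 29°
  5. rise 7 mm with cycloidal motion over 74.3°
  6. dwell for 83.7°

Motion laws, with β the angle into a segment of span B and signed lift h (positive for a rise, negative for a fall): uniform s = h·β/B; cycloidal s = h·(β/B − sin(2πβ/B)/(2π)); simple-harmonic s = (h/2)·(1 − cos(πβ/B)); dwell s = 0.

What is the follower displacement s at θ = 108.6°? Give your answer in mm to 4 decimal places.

seg 1 [0°–41.9°] dwell: s stays 0.0000
seg 2 [41.9°–78.9°] cycloidal, h=15: full span → s += 15 → s = 15.0000
seg 3 [78.9°–173°] uniform, h=14: θ=108.6° here. β=29.7, B=94.1. 14·29.7/94.1 = 4.4187 → s = 19.4187

19.4187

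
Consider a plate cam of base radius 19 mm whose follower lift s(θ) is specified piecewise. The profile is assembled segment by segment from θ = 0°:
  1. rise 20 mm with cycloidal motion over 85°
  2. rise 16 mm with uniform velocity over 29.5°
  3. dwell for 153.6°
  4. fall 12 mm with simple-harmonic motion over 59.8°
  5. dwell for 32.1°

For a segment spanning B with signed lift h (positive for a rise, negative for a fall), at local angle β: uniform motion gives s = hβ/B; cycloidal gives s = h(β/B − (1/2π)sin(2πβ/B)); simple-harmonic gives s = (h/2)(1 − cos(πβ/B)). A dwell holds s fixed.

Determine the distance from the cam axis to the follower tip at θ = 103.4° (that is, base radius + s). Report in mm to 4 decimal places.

seg 1 [0°–85°] cycloidal, h=20: full span → s += 20 → s = 20.0000
seg 2 [85°–114.5°] uniform, h=16: θ=103.4° here. β=18.4, B=29.5. 16·18.4/29.5 = 9.9797 → s = 29.9797
radial distance = base radius + s = 19 + 29.9797 = 48.9797

48.9797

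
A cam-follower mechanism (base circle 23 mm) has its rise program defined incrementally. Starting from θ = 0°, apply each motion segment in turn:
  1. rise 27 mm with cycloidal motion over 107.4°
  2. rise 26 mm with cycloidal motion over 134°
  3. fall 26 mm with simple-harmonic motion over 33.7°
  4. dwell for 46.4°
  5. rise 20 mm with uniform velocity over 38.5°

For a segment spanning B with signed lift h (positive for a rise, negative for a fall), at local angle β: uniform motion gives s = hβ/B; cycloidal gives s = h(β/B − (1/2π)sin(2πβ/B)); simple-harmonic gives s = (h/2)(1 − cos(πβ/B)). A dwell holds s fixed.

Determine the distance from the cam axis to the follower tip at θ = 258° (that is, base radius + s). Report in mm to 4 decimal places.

seg 1 [0°–107.4°] cycloidal, h=27: full span → s += 27 → s = 27.0000
seg 2 [107.4°–241.4°] cycloidal, h=26: full span → s += 26 → s = 53.0000
seg 3 [241.4°–275.1°] simple-harmonic, h=-26: θ=258° here. β=16.6, B=33.7. -26/2·(1 − cos(π·0.4926)) = -12.6971 → s = 40.3029
radial distance = base radius + s = 23 + 40.3029 = 63.3029

63.3029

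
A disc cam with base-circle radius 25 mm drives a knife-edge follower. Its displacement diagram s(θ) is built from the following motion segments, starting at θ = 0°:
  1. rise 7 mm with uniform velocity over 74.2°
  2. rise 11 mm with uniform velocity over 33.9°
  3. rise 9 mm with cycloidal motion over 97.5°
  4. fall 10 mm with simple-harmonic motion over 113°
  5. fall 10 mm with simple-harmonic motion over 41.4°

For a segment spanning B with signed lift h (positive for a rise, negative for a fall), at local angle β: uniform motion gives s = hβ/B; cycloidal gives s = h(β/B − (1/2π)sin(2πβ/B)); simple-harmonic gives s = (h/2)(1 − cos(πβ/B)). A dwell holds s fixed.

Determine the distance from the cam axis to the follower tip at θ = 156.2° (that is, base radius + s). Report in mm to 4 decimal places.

seg 1 [0°–74.2°] uniform, h=7: full span → s += 7 → s = 7.0000
seg 2 [74.2°–108.1°] uniform, h=11: full span → s += 11 → s = 18.0000
seg 3 [108.1°–205.6°] cycloidal, h=9: θ=156.2° here. β=48.1, B=97.5. 9·(0.4933 − sin(2π·0.4933)/(2π)) = 4.3800 → s = 22.3800
radial distance = base radius + s = 25 + 22.3800 = 47.3800

47.3800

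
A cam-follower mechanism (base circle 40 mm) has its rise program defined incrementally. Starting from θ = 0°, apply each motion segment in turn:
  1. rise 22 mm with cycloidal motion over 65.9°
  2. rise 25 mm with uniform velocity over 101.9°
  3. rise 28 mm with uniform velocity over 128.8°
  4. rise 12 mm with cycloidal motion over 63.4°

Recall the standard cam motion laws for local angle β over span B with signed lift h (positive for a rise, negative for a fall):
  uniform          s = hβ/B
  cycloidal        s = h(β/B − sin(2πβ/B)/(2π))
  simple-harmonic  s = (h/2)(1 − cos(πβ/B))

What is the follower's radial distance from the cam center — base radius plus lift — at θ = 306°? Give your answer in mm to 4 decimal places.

seg 1 [0°–65.9°] cycloidal, h=22: full span → s += 22 → s = 22.0000
seg 2 [65.9°–167.8°] uniform, h=25: full span → s += 25 → s = 47.0000
seg 3 [167.8°–296.6°] uniform, h=28: full span → s += 28 → s = 75.0000
seg 4 [296.6°–360°] cycloidal, h=12: θ=306° here. β=9.4, B=63.4. 12·(0.1483 − sin(2π·0.1483)/(2π)) = 0.2464 → s = 75.2464
radial distance = base radius + s = 40 + 75.2464 = 115.2464

115.2464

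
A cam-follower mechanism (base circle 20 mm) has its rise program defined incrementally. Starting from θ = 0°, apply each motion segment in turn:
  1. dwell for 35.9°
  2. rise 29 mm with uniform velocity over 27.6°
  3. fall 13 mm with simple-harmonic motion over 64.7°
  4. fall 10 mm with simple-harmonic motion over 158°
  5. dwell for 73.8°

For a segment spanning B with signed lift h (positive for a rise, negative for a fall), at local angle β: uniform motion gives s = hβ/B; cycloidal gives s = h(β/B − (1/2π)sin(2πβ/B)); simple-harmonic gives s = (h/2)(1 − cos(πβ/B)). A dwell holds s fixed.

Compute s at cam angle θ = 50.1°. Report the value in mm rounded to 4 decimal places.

seg 1 [0°–35.9°] dwell: s stays 0.0000
seg 2 [35.9°–63.5°] uniform, h=29: θ=50.1° here. β=14.2, B=27.6. 29·14.2/27.6 = 14.9203 → s = 14.9203

14.9203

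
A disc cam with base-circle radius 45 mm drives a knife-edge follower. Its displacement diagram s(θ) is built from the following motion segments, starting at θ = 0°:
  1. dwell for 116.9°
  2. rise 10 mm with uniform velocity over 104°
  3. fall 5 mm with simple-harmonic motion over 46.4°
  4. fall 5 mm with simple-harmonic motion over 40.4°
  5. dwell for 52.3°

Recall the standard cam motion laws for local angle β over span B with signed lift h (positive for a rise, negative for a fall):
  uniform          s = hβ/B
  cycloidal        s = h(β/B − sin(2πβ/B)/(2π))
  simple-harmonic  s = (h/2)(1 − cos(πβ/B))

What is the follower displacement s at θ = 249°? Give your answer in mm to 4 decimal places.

seg 1 [0°–116.9°] dwell: s stays 0.0000
seg 2 [116.9°–220.9°] uniform, h=10: full span → s += 10 → s = 10.0000
seg 3 [220.9°–267.3°] simple-harmonic, h=-5: θ=249° here. β=28.1, B=46.4. -5/2·(1 − cos(π·0.6056)) = -3.3143 → s = 6.6857

6.6857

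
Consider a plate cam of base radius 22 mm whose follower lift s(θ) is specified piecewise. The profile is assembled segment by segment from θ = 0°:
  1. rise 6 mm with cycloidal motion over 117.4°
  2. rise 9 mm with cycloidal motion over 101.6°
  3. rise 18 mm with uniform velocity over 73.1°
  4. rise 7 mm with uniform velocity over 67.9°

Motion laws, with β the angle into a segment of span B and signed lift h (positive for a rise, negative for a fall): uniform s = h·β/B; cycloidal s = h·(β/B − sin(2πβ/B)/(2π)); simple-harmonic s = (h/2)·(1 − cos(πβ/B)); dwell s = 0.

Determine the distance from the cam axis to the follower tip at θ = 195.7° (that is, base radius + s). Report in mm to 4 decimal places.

seg 1 [0°–117.4°] cycloidal, h=6: full span → s += 6 → s = 6.0000
seg 2 [117.4°–219°] cycloidal, h=9: θ=195.7° here. β=78.3, B=101.6. 9·(0.7707 − sin(2π·0.7707)/(2π)) = 8.3564 → s = 14.3564
radial distance = base radius + s = 22 + 14.3564 = 36.3564

36.3564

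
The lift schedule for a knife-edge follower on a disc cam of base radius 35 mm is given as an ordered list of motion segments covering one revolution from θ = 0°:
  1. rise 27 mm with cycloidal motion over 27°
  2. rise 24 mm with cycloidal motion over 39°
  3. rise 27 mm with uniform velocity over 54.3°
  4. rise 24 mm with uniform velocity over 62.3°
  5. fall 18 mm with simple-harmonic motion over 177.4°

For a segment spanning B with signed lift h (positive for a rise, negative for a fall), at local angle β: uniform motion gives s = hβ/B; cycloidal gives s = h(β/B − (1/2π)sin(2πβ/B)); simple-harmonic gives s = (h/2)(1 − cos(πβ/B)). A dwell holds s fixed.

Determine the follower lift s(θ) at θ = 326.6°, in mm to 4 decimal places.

seg 1 [0°–27°] cycloidal, h=27: full span → s += 27 → s = 27.0000
seg 2 [27°–66°] cycloidal, h=24: full span → s += 24 → s = 51.0000
seg 3 [66°–120.3°] uniform, h=27: full span → s += 27 → s = 78.0000
seg 4 [120.3°–182.6°] uniform, h=24: full span → s += 24 → s = 102.0000
seg 5 [182.6°–360°] simple-harmonic, h=-18: θ=326.6° here. β=144, B=177.4. -18/2·(1 − cos(π·0.8117)) = -16.4710 → s = 85.5290

85.5290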